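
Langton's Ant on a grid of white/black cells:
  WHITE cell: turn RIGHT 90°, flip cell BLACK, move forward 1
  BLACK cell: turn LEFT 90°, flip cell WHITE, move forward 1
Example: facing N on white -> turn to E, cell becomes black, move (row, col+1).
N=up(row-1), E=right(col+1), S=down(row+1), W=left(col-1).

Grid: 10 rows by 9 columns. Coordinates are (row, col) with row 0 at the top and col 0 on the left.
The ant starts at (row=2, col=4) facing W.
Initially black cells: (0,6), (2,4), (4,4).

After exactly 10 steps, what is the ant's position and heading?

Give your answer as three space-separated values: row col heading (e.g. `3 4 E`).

Answer: 5 3 W

Derivation:
Step 1: on BLACK (2,4): turn L to S, flip to white, move to (3,4). |black|=2
Step 2: on WHITE (3,4): turn R to W, flip to black, move to (3,3). |black|=3
Step 3: on WHITE (3,3): turn R to N, flip to black, move to (2,3). |black|=4
Step 4: on WHITE (2,3): turn R to E, flip to black, move to (2,4). |black|=5
Step 5: on WHITE (2,4): turn R to S, flip to black, move to (3,4). |black|=6
Step 6: on BLACK (3,4): turn L to E, flip to white, move to (3,5). |black|=5
Step 7: on WHITE (3,5): turn R to S, flip to black, move to (4,5). |black|=6
Step 8: on WHITE (4,5): turn R to W, flip to black, move to (4,4). |black|=7
Step 9: on BLACK (4,4): turn L to S, flip to white, move to (5,4). |black|=6
Step 10: on WHITE (5,4): turn R to W, flip to black, move to (5,3). |black|=7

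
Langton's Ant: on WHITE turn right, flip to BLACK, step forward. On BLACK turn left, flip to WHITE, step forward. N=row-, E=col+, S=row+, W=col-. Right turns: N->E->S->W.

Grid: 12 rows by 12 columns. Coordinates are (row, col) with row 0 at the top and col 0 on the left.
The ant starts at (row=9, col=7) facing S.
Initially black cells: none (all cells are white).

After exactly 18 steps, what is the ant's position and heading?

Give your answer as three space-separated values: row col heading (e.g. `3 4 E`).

Step 1: on WHITE (9,7): turn R to W, flip to black, move to (9,6). |black|=1
Step 2: on WHITE (9,6): turn R to N, flip to black, move to (8,6). |black|=2
Step 3: on WHITE (8,6): turn R to E, flip to black, move to (8,7). |black|=3
Step 4: on WHITE (8,7): turn R to S, flip to black, move to (9,7). |black|=4
Step 5: on BLACK (9,7): turn L to E, flip to white, move to (9,8). |black|=3
Step 6: on WHITE (9,8): turn R to S, flip to black, move to (10,8). |black|=4
Step 7: on WHITE (10,8): turn R to W, flip to black, move to (10,7). |black|=5
Step 8: on WHITE (10,7): turn R to N, flip to black, move to (9,7). |black|=6
Step 9: on WHITE (9,7): turn R to E, flip to black, move to (9,8). |black|=7
Step 10: on BLACK (9,8): turn L to N, flip to white, move to (8,8). |black|=6
Step 11: on WHITE (8,8): turn R to E, flip to black, move to (8,9). |black|=7
Step 12: on WHITE (8,9): turn R to S, flip to black, move to (9,9). |black|=8
Step 13: on WHITE (9,9): turn R to W, flip to black, move to (9,8). |black|=9
Step 14: on WHITE (9,8): turn R to N, flip to black, move to (8,8). |black|=10
Step 15: on BLACK (8,8): turn L to W, flip to white, move to (8,7). |black|=9
Step 16: on BLACK (8,7): turn L to S, flip to white, move to (9,7). |black|=8
Step 17: on BLACK (9,7): turn L to E, flip to white, move to (9,8). |black|=7
Step 18: on BLACK (9,8): turn L to N, flip to white, move to (8,8). |black|=6

Answer: 8 8 N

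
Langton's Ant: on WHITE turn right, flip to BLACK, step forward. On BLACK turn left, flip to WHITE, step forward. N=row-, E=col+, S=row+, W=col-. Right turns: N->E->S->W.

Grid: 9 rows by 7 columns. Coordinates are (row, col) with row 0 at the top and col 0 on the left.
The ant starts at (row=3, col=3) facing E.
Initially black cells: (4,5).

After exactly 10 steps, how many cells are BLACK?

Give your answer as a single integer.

Step 1: on WHITE (3,3): turn R to S, flip to black, move to (4,3). |black|=2
Step 2: on WHITE (4,3): turn R to W, flip to black, move to (4,2). |black|=3
Step 3: on WHITE (4,2): turn R to N, flip to black, move to (3,2). |black|=4
Step 4: on WHITE (3,2): turn R to E, flip to black, move to (3,3). |black|=5
Step 5: on BLACK (3,3): turn L to N, flip to white, move to (2,3). |black|=4
Step 6: on WHITE (2,3): turn R to E, flip to black, move to (2,4). |black|=5
Step 7: on WHITE (2,4): turn R to S, flip to black, move to (3,4). |black|=6
Step 8: on WHITE (3,4): turn R to W, flip to black, move to (3,3). |black|=7
Step 9: on WHITE (3,3): turn R to N, flip to black, move to (2,3). |black|=8
Step 10: on BLACK (2,3): turn L to W, flip to white, move to (2,2). |black|=7

Answer: 7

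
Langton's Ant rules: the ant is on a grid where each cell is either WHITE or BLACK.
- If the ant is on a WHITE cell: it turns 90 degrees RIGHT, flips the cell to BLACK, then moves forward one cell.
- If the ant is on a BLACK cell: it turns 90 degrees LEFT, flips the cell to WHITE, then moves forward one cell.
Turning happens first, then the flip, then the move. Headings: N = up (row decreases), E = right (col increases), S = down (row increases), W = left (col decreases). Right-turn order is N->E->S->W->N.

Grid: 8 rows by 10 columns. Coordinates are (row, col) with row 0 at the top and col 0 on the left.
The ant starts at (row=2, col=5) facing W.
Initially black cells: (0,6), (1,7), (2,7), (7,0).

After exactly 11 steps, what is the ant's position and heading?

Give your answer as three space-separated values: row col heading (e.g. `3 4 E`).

Answer: 4 6 S

Derivation:
Step 1: on WHITE (2,5): turn R to N, flip to black, move to (1,5). |black|=5
Step 2: on WHITE (1,5): turn R to E, flip to black, move to (1,6). |black|=6
Step 3: on WHITE (1,6): turn R to S, flip to black, move to (2,6). |black|=7
Step 4: on WHITE (2,6): turn R to W, flip to black, move to (2,5). |black|=8
Step 5: on BLACK (2,5): turn L to S, flip to white, move to (3,5). |black|=7
Step 6: on WHITE (3,5): turn R to W, flip to black, move to (3,4). |black|=8
Step 7: on WHITE (3,4): turn R to N, flip to black, move to (2,4). |black|=9
Step 8: on WHITE (2,4): turn R to E, flip to black, move to (2,5). |black|=10
Step 9: on WHITE (2,5): turn R to S, flip to black, move to (3,5). |black|=11
Step 10: on BLACK (3,5): turn L to E, flip to white, move to (3,6). |black|=10
Step 11: on WHITE (3,6): turn R to S, flip to black, move to (4,6). |black|=11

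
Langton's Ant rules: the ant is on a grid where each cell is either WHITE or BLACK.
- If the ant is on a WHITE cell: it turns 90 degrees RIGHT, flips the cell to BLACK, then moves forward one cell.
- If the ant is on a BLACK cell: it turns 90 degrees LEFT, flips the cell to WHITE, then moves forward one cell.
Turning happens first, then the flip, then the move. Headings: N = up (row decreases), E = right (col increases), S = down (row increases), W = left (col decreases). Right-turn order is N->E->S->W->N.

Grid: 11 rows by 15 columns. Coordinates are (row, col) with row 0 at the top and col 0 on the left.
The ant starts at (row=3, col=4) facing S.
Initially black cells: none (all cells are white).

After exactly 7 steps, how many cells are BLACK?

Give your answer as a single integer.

Step 1: on WHITE (3,4): turn R to W, flip to black, move to (3,3). |black|=1
Step 2: on WHITE (3,3): turn R to N, flip to black, move to (2,3). |black|=2
Step 3: on WHITE (2,3): turn R to E, flip to black, move to (2,4). |black|=3
Step 4: on WHITE (2,4): turn R to S, flip to black, move to (3,4). |black|=4
Step 5: on BLACK (3,4): turn L to E, flip to white, move to (3,5). |black|=3
Step 6: on WHITE (3,5): turn R to S, flip to black, move to (4,5). |black|=4
Step 7: on WHITE (4,5): turn R to W, flip to black, move to (4,4). |black|=5

Answer: 5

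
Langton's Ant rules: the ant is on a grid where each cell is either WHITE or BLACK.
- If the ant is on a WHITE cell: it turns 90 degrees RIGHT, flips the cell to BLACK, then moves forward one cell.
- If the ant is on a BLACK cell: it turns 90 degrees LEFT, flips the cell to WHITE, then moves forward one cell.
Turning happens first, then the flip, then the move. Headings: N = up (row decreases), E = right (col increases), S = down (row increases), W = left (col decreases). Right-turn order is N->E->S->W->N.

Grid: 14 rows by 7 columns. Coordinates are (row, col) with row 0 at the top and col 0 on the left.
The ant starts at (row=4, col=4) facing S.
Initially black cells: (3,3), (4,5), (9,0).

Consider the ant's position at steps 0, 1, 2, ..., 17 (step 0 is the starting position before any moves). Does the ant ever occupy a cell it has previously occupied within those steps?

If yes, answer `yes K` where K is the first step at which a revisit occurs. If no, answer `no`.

Answer: yes 6

Derivation:
Step 1: on WHITE (4,4): turn R to W, flip to black, move to (4,3). |black|=4 — new cell
Step 2: on WHITE (4,3): turn R to N, flip to black, move to (3,3). |black|=5 — new cell
Step 3: on BLACK (3,3): turn L to W, flip to white, move to (3,2). |black|=4 — new cell
Step 4: on WHITE (3,2): turn R to N, flip to black, move to (2,2). |black|=5 — new cell
Step 5: on WHITE (2,2): turn R to E, flip to black, move to (2,3). |black|=6 — new cell
Step 6: on WHITE (2,3): turn R to S, flip to black, move to (3,3). |black|=7 — REVISIT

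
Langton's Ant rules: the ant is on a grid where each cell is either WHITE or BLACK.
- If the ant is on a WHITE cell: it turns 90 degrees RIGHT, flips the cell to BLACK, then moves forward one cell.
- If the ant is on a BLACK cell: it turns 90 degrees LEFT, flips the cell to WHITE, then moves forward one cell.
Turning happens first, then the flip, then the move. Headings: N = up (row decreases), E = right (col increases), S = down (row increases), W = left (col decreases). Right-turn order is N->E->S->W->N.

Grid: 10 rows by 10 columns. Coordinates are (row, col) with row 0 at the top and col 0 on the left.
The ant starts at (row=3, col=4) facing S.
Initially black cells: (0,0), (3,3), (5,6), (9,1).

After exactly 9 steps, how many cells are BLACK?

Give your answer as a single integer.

Answer: 9

Derivation:
Step 1: on WHITE (3,4): turn R to W, flip to black, move to (3,3). |black|=5
Step 2: on BLACK (3,3): turn L to S, flip to white, move to (4,3). |black|=4
Step 3: on WHITE (4,3): turn R to W, flip to black, move to (4,2). |black|=5
Step 4: on WHITE (4,2): turn R to N, flip to black, move to (3,2). |black|=6
Step 5: on WHITE (3,2): turn R to E, flip to black, move to (3,3). |black|=7
Step 6: on WHITE (3,3): turn R to S, flip to black, move to (4,3). |black|=8
Step 7: on BLACK (4,3): turn L to E, flip to white, move to (4,4). |black|=7
Step 8: on WHITE (4,4): turn R to S, flip to black, move to (5,4). |black|=8
Step 9: on WHITE (5,4): turn R to W, flip to black, move to (5,3). |black|=9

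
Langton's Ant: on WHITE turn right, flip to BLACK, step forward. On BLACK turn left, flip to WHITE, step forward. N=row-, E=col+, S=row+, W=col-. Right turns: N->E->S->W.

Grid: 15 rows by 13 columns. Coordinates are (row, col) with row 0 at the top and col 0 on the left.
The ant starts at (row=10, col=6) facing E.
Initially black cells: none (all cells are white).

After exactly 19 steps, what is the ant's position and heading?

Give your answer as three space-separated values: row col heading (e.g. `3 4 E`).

Step 1: on WHITE (10,6): turn R to S, flip to black, move to (11,6). |black|=1
Step 2: on WHITE (11,6): turn R to W, flip to black, move to (11,5). |black|=2
Step 3: on WHITE (11,5): turn R to N, flip to black, move to (10,5). |black|=3
Step 4: on WHITE (10,5): turn R to E, flip to black, move to (10,6). |black|=4
Step 5: on BLACK (10,6): turn L to N, flip to white, move to (9,6). |black|=3
Step 6: on WHITE (9,6): turn R to E, flip to black, move to (9,7). |black|=4
Step 7: on WHITE (9,7): turn R to S, flip to black, move to (10,7). |black|=5
Step 8: on WHITE (10,7): turn R to W, flip to black, move to (10,6). |black|=6
Step 9: on WHITE (10,6): turn R to N, flip to black, move to (9,6). |black|=7
Step 10: on BLACK (9,6): turn L to W, flip to white, move to (9,5). |black|=6
Step 11: on WHITE (9,5): turn R to N, flip to black, move to (8,5). |black|=7
Step 12: on WHITE (8,5): turn R to E, flip to black, move to (8,6). |black|=8
Step 13: on WHITE (8,6): turn R to S, flip to black, move to (9,6). |black|=9
Step 14: on WHITE (9,6): turn R to W, flip to black, move to (9,5). |black|=10
Step 15: on BLACK (9,5): turn L to S, flip to white, move to (10,5). |black|=9
Step 16: on BLACK (10,5): turn L to E, flip to white, move to (10,6). |black|=8
Step 17: on BLACK (10,6): turn L to N, flip to white, move to (9,6). |black|=7
Step 18: on BLACK (9,6): turn L to W, flip to white, move to (9,5). |black|=6
Step 19: on WHITE (9,5): turn R to N, flip to black, move to (8,5). |black|=7

Answer: 8 5 N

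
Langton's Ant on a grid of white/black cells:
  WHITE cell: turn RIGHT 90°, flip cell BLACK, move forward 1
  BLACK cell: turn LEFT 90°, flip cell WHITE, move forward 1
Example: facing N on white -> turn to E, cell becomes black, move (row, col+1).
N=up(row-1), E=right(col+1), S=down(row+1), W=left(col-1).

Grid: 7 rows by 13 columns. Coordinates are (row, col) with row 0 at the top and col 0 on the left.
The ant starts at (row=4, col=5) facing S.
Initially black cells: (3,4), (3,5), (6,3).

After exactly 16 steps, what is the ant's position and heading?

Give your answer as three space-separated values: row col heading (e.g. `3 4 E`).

Answer: 4 3 S

Derivation:
Step 1: on WHITE (4,5): turn R to W, flip to black, move to (4,4). |black|=4
Step 2: on WHITE (4,4): turn R to N, flip to black, move to (3,4). |black|=5
Step 3: on BLACK (3,4): turn L to W, flip to white, move to (3,3). |black|=4
Step 4: on WHITE (3,3): turn R to N, flip to black, move to (2,3). |black|=5
Step 5: on WHITE (2,3): turn R to E, flip to black, move to (2,4). |black|=6
Step 6: on WHITE (2,4): turn R to S, flip to black, move to (3,4). |black|=7
Step 7: on WHITE (3,4): turn R to W, flip to black, move to (3,3). |black|=8
Step 8: on BLACK (3,3): turn L to S, flip to white, move to (4,3). |black|=7
Step 9: on WHITE (4,3): turn R to W, flip to black, move to (4,2). |black|=8
Step 10: on WHITE (4,2): turn R to N, flip to black, move to (3,2). |black|=9
Step 11: on WHITE (3,2): turn R to E, flip to black, move to (3,3). |black|=10
Step 12: on WHITE (3,3): turn R to S, flip to black, move to (4,3). |black|=11
Step 13: on BLACK (4,3): turn L to E, flip to white, move to (4,4). |black|=10
Step 14: on BLACK (4,4): turn L to N, flip to white, move to (3,4). |black|=9
Step 15: on BLACK (3,4): turn L to W, flip to white, move to (3,3). |black|=8
Step 16: on BLACK (3,3): turn L to S, flip to white, move to (4,3). |black|=7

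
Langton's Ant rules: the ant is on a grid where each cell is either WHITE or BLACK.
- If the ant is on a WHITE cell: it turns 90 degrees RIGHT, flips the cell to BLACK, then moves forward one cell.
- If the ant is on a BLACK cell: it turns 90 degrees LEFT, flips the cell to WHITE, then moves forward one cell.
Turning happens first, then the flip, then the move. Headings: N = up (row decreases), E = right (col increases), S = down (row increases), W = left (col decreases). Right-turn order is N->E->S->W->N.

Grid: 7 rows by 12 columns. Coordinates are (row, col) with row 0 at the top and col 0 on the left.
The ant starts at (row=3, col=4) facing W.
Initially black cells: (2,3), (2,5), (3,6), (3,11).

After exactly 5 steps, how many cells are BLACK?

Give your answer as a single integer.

Step 1: on WHITE (3,4): turn R to N, flip to black, move to (2,4). |black|=5
Step 2: on WHITE (2,4): turn R to E, flip to black, move to (2,5). |black|=6
Step 3: on BLACK (2,5): turn L to N, flip to white, move to (1,5). |black|=5
Step 4: on WHITE (1,5): turn R to E, flip to black, move to (1,6). |black|=6
Step 5: on WHITE (1,6): turn R to S, flip to black, move to (2,6). |black|=7

Answer: 7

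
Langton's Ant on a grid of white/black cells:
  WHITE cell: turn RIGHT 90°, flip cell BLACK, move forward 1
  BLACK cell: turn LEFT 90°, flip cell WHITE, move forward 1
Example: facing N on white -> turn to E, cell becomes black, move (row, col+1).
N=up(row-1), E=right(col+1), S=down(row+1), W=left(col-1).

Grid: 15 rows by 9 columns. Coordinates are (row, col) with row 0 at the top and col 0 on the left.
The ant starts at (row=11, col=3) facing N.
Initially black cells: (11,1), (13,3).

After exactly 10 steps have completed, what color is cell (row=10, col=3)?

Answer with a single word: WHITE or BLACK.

Step 1: on WHITE (11,3): turn R to E, flip to black, move to (11,4). |black|=3
Step 2: on WHITE (11,4): turn R to S, flip to black, move to (12,4). |black|=4
Step 3: on WHITE (12,4): turn R to W, flip to black, move to (12,3). |black|=5
Step 4: on WHITE (12,3): turn R to N, flip to black, move to (11,3). |black|=6
Step 5: on BLACK (11,3): turn L to W, flip to white, move to (11,2). |black|=5
Step 6: on WHITE (11,2): turn R to N, flip to black, move to (10,2). |black|=6
Step 7: on WHITE (10,2): turn R to E, flip to black, move to (10,3). |black|=7
Step 8: on WHITE (10,3): turn R to S, flip to black, move to (11,3). |black|=8
Step 9: on WHITE (11,3): turn R to W, flip to black, move to (11,2). |black|=9
Step 10: on BLACK (11,2): turn L to S, flip to white, move to (12,2). |black|=8

Answer: BLACK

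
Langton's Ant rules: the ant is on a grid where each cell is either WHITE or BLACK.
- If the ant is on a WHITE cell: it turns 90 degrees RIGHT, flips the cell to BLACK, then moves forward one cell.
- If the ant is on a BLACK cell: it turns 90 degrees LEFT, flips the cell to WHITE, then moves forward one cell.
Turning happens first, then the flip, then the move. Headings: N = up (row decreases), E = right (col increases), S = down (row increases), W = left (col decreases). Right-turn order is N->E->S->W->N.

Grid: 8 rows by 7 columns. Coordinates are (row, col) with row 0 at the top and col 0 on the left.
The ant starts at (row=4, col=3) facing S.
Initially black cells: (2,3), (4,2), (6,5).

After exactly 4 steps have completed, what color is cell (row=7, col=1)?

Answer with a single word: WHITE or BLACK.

Step 1: on WHITE (4,3): turn R to W, flip to black, move to (4,2). |black|=4
Step 2: on BLACK (4,2): turn L to S, flip to white, move to (5,2). |black|=3
Step 3: on WHITE (5,2): turn R to W, flip to black, move to (5,1). |black|=4
Step 4: on WHITE (5,1): turn R to N, flip to black, move to (4,1). |black|=5

Answer: WHITE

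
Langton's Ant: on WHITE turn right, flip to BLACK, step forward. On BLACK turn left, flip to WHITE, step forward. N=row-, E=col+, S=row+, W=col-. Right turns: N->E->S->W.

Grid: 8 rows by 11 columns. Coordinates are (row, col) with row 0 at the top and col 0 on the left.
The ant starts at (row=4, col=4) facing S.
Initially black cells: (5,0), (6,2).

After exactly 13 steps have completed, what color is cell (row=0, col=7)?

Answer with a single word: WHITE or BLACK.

Answer: WHITE

Derivation:
Step 1: on WHITE (4,4): turn R to W, flip to black, move to (4,3). |black|=3
Step 2: on WHITE (4,3): turn R to N, flip to black, move to (3,3). |black|=4
Step 3: on WHITE (3,3): turn R to E, flip to black, move to (3,4). |black|=5
Step 4: on WHITE (3,4): turn R to S, flip to black, move to (4,4). |black|=6
Step 5: on BLACK (4,4): turn L to E, flip to white, move to (4,5). |black|=5
Step 6: on WHITE (4,5): turn R to S, flip to black, move to (5,5). |black|=6
Step 7: on WHITE (5,5): turn R to W, flip to black, move to (5,4). |black|=7
Step 8: on WHITE (5,4): turn R to N, flip to black, move to (4,4). |black|=8
Step 9: on WHITE (4,4): turn R to E, flip to black, move to (4,5). |black|=9
Step 10: on BLACK (4,5): turn L to N, flip to white, move to (3,5). |black|=8
Step 11: on WHITE (3,5): turn R to E, flip to black, move to (3,6). |black|=9
Step 12: on WHITE (3,6): turn R to S, flip to black, move to (4,6). |black|=10
Step 13: on WHITE (4,6): turn R to W, flip to black, move to (4,5). |black|=11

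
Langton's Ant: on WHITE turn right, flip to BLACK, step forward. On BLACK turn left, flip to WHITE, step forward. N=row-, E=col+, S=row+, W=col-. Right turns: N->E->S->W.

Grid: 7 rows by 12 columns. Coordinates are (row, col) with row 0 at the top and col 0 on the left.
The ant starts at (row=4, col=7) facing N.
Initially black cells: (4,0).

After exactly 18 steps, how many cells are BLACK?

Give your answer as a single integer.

Step 1: on WHITE (4,7): turn R to E, flip to black, move to (4,8). |black|=2
Step 2: on WHITE (4,8): turn R to S, flip to black, move to (5,8). |black|=3
Step 3: on WHITE (5,8): turn R to W, flip to black, move to (5,7). |black|=4
Step 4: on WHITE (5,7): turn R to N, flip to black, move to (4,7). |black|=5
Step 5: on BLACK (4,7): turn L to W, flip to white, move to (4,6). |black|=4
Step 6: on WHITE (4,6): turn R to N, flip to black, move to (3,6). |black|=5
Step 7: on WHITE (3,6): turn R to E, flip to black, move to (3,7). |black|=6
Step 8: on WHITE (3,7): turn R to S, flip to black, move to (4,7). |black|=7
Step 9: on WHITE (4,7): turn R to W, flip to black, move to (4,6). |black|=8
Step 10: on BLACK (4,6): turn L to S, flip to white, move to (5,6). |black|=7
Step 11: on WHITE (5,6): turn R to W, flip to black, move to (5,5). |black|=8
Step 12: on WHITE (5,5): turn R to N, flip to black, move to (4,5). |black|=9
Step 13: on WHITE (4,5): turn R to E, flip to black, move to (4,6). |black|=10
Step 14: on WHITE (4,6): turn R to S, flip to black, move to (5,6). |black|=11
Step 15: on BLACK (5,6): turn L to E, flip to white, move to (5,7). |black|=10
Step 16: on BLACK (5,7): turn L to N, flip to white, move to (4,7). |black|=9
Step 17: on BLACK (4,7): turn L to W, flip to white, move to (4,6). |black|=8
Step 18: on BLACK (4,6): turn L to S, flip to white, move to (5,6). |black|=7

Answer: 7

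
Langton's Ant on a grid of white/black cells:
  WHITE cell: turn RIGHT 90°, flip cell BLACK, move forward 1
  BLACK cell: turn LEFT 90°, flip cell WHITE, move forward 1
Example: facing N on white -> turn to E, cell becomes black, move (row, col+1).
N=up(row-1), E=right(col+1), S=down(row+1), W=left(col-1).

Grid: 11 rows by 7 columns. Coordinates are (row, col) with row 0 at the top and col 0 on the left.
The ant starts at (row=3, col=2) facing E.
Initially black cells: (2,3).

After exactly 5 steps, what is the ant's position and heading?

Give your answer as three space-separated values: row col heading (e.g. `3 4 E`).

Step 1: on WHITE (3,2): turn R to S, flip to black, move to (4,2). |black|=2
Step 2: on WHITE (4,2): turn R to W, flip to black, move to (4,1). |black|=3
Step 3: on WHITE (4,1): turn R to N, flip to black, move to (3,1). |black|=4
Step 4: on WHITE (3,1): turn R to E, flip to black, move to (3,2). |black|=5
Step 5: on BLACK (3,2): turn L to N, flip to white, move to (2,2). |black|=4

Answer: 2 2 N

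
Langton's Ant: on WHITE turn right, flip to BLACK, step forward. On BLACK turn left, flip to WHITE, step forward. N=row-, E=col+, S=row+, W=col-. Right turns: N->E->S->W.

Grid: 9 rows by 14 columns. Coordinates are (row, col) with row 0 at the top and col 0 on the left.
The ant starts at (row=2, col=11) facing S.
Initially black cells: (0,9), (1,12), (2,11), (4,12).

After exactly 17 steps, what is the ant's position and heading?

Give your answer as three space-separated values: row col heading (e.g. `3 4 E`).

Answer: 4 12 W

Derivation:
Step 1: on BLACK (2,11): turn L to E, flip to white, move to (2,12). |black|=3
Step 2: on WHITE (2,12): turn R to S, flip to black, move to (3,12). |black|=4
Step 3: on WHITE (3,12): turn R to W, flip to black, move to (3,11). |black|=5
Step 4: on WHITE (3,11): turn R to N, flip to black, move to (2,11). |black|=6
Step 5: on WHITE (2,11): turn R to E, flip to black, move to (2,12). |black|=7
Step 6: on BLACK (2,12): turn L to N, flip to white, move to (1,12). |black|=6
Step 7: on BLACK (1,12): turn L to W, flip to white, move to (1,11). |black|=5
Step 8: on WHITE (1,11): turn R to N, flip to black, move to (0,11). |black|=6
Step 9: on WHITE (0,11): turn R to E, flip to black, move to (0,12). |black|=7
Step 10: on WHITE (0,12): turn R to S, flip to black, move to (1,12). |black|=8
Step 11: on WHITE (1,12): turn R to W, flip to black, move to (1,11). |black|=9
Step 12: on BLACK (1,11): turn L to S, flip to white, move to (2,11). |black|=8
Step 13: on BLACK (2,11): turn L to E, flip to white, move to (2,12). |black|=7
Step 14: on WHITE (2,12): turn R to S, flip to black, move to (3,12). |black|=8
Step 15: on BLACK (3,12): turn L to E, flip to white, move to (3,13). |black|=7
Step 16: on WHITE (3,13): turn R to S, flip to black, move to (4,13). |black|=8
Step 17: on WHITE (4,13): turn R to W, flip to black, move to (4,12). |black|=9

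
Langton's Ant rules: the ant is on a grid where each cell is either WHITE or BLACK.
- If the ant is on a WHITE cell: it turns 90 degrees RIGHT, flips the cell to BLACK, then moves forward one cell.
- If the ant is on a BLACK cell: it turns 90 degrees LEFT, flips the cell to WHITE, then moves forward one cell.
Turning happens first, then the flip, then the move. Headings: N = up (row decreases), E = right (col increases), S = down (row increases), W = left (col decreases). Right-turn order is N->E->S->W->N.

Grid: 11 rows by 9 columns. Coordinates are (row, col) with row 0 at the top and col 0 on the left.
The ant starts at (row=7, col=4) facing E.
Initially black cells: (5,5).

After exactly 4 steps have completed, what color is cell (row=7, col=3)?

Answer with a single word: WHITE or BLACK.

Step 1: on WHITE (7,4): turn R to S, flip to black, move to (8,4). |black|=2
Step 2: on WHITE (8,4): turn R to W, flip to black, move to (8,3). |black|=3
Step 3: on WHITE (8,3): turn R to N, flip to black, move to (7,3). |black|=4
Step 4: on WHITE (7,3): turn R to E, flip to black, move to (7,4). |black|=5

Answer: BLACK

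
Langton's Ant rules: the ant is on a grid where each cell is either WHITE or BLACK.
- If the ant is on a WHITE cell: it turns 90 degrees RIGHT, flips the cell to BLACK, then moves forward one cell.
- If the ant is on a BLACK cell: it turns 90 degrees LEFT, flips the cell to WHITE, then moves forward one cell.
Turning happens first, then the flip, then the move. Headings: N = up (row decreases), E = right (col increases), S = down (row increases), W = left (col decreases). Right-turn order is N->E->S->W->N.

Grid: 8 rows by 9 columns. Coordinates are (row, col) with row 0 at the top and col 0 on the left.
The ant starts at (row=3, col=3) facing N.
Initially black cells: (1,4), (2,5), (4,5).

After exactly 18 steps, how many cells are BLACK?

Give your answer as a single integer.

Answer: 9

Derivation:
Step 1: on WHITE (3,3): turn R to E, flip to black, move to (3,4). |black|=4
Step 2: on WHITE (3,4): turn R to S, flip to black, move to (4,4). |black|=5
Step 3: on WHITE (4,4): turn R to W, flip to black, move to (4,3). |black|=6
Step 4: on WHITE (4,3): turn R to N, flip to black, move to (3,3). |black|=7
Step 5: on BLACK (3,3): turn L to W, flip to white, move to (3,2). |black|=6
Step 6: on WHITE (3,2): turn R to N, flip to black, move to (2,2). |black|=7
Step 7: on WHITE (2,2): turn R to E, flip to black, move to (2,3). |black|=8
Step 8: on WHITE (2,3): turn R to S, flip to black, move to (3,3). |black|=9
Step 9: on WHITE (3,3): turn R to W, flip to black, move to (3,2). |black|=10
Step 10: on BLACK (3,2): turn L to S, flip to white, move to (4,2). |black|=9
Step 11: on WHITE (4,2): turn R to W, flip to black, move to (4,1). |black|=10
Step 12: on WHITE (4,1): turn R to N, flip to black, move to (3,1). |black|=11
Step 13: on WHITE (3,1): turn R to E, flip to black, move to (3,2). |black|=12
Step 14: on WHITE (3,2): turn R to S, flip to black, move to (4,2). |black|=13
Step 15: on BLACK (4,2): turn L to E, flip to white, move to (4,3). |black|=12
Step 16: on BLACK (4,3): turn L to N, flip to white, move to (3,3). |black|=11
Step 17: on BLACK (3,3): turn L to W, flip to white, move to (3,2). |black|=10
Step 18: on BLACK (3,2): turn L to S, flip to white, move to (4,2). |black|=9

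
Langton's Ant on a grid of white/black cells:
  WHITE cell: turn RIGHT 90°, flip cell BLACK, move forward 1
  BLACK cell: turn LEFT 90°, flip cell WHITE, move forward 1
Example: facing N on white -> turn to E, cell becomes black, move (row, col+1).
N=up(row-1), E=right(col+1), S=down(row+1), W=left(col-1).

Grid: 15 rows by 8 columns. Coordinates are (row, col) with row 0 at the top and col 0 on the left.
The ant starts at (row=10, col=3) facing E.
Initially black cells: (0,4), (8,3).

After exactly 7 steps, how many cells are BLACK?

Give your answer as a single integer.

Answer: 7

Derivation:
Step 1: on WHITE (10,3): turn R to S, flip to black, move to (11,3). |black|=3
Step 2: on WHITE (11,3): turn R to W, flip to black, move to (11,2). |black|=4
Step 3: on WHITE (11,2): turn R to N, flip to black, move to (10,2). |black|=5
Step 4: on WHITE (10,2): turn R to E, flip to black, move to (10,3). |black|=6
Step 5: on BLACK (10,3): turn L to N, flip to white, move to (9,3). |black|=5
Step 6: on WHITE (9,3): turn R to E, flip to black, move to (9,4). |black|=6
Step 7: on WHITE (9,4): turn R to S, flip to black, move to (10,4). |black|=7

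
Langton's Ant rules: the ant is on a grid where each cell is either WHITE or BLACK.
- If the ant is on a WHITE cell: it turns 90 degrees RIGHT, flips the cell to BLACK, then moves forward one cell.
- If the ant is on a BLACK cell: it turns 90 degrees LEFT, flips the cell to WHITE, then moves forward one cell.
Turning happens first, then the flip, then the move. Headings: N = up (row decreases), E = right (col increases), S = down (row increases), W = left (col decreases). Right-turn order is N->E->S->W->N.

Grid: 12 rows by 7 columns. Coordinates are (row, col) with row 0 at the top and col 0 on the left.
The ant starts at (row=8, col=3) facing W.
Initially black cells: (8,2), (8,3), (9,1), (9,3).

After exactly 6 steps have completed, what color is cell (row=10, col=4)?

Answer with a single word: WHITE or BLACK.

Answer: BLACK

Derivation:
Step 1: on BLACK (8,3): turn L to S, flip to white, move to (9,3). |black|=3
Step 2: on BLACK (9,3): turn L to E, flip to white, move to (9,4). |black|=2
Step 3: on WHITE (9,4): turn R to S, flip to black, move to (10,4). |black|=3
Step 4: on WHITE (10,4): turn R to W, flip to black, move to (10,3). |black|=4
Step 5: on WHITE (10,3): turn R to N, flip to black, move to (9,3). |black|=5
Step 6: on WHITE (9,3): turn R to E, flip to black, move to (9,4). |black|=6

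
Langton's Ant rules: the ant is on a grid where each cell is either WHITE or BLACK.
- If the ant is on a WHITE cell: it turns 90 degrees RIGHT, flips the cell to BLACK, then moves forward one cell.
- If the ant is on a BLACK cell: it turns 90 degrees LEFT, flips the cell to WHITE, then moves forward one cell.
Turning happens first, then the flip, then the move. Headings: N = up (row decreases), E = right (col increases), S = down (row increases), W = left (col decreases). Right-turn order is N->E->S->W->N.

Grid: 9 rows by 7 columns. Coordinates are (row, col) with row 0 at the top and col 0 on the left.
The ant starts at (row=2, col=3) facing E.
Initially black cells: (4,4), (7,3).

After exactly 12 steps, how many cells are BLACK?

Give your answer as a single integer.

Step 1: on WHITE (2,3): turn R to S, flip to black, move to (3,3). |black|=3
Step 2: on WHITE (3,3): turn R to W, flip to black, move to (3,2). |black|=4
Step 3: on WHITE (3,2): turn R to N, flip to black, move to (2,2). |black|=5
Step 4: on WHITE (2,2): turn R to E, flip to black, move to (2,3). |black|=6
Step 5: on BLACK (2,3): turn L to N, flip to white, move to (1,3). |black|=5
Step 6: on WHITE (1,3): turn R to E, flip to black, move to (1,4). |black|=6
Step 7: on WHITE (1,4): turn R to S, flip to black, move to (2,4). |black|=7
Step 8: on WHITE (2,4): turn R to W, flip to black, move to (2,3). |black|=8
Step 9: on WHITE (2,3): turn R to N, flip to black, move to (1,3). |black|=9
Step 10: on BLACK (1,3): turn L to W, flip to white, move to (1,2). |black|=8
Step 11: on WHITE (1,2): turn R to N, flip to black, move to (0,2). |black|=9
Step 12: on WHITE (0,2): turn R to E, flip to black, move to (0,3). |black|=10

Answer: 10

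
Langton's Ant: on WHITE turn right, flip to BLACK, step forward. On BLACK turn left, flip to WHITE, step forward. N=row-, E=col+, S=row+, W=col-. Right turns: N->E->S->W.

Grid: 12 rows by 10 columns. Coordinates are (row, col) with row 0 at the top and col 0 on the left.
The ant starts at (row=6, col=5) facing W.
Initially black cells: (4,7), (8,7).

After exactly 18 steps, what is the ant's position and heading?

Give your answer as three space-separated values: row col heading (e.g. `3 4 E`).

Answer: 7 6 E

Derivation:
Step 1: on WHITE (6,5): turn R to N, flip to black, move to (5,5). |black|=3
Step 2: on WHITE (5,5): turn R to E, flip to black, move to (5,6). |black|=4
Step 3: on WHITE (5,6): turn R to S, flip to black, move to (6,6). |black|=5
Step 4: on WHITE (6,6): turn R to W, flip to black, move to (6,5). |black|=6
Step 5: on BLACK (6,5): turn L to S, flip to white, move to (7,5). |black|=5
Step 6: on WHITE (7,5): turn R to W, flip to black, move to (7,4). |black|=6
Step 7: on WHITE (7,4): turn R to N, flip to black, move to (6,4). |black|=7
Step 8: on WHITE (6,4): turn R to E, flip to black, move to (6,5). |black|=8
Step 9: on WHITE (6,5): turn R to S, flip to black, move to (7,5). |black|=9
Step 10: on BLACK (7,5): turn L to E, flip to white, move to (7,6). |black|=8
Step 11: on WHITE (7,6): turn R to S, flip to black, move to (8,6). |black|=9
Step 12: on WHITE (8,6): turn R to W, flip to black, move to (8,5). |black|=10
Step 13: on WHITE (8,5): turn R to N, flip to black, move to (7,5). |black|=11
Step 14: on WHITE (7,5): turn R to E, flip to black, move to (7,6). |black|=12
Step 15: on BLACK (7,6): turn L to N, flip to white, move to (6,6). |black|=11
Step 16: on BLACK (6,6): turn L to W, flip to white, move to (6,5). |black|=10
Step 17: on BLACK (6,5): turn L to S, flip to white, move to (7,5). |black|=9
Step 18: on BLACK (7,5): turn L to E, flip to white, move to (7,6). |black|=8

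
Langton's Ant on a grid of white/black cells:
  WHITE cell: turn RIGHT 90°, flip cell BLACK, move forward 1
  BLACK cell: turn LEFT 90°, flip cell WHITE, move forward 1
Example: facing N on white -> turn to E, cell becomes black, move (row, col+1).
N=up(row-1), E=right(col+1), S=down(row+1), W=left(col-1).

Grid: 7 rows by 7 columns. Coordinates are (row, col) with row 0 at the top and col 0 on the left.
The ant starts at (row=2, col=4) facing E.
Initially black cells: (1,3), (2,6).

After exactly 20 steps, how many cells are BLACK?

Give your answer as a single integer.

Step 1: on WHITE (2,4): turn R to S, flip to black, move to (3,4). |black|=3
Step 2: on WHITE (3,4): turn R to W, flip to black, move to (3,3). |black|=4
Step 3: on WHITE (3,3): turn R to N, flip to black, move to (2,3). |black|=5
Step 4: on WHITE (2,3): turn R to E, flip to black, move to (2,4). |black|=6
Step 5: on BLACK (2,4): turn L to N, flip to white, move to (1,4). |black|=5
Step 6: on WHITE (1,4): turn R to E, flip to black, move to (1,5). |black|=6
Step 7: on WHITE (1,5): turn R to S, flip to black, move to (2,5). |black|=7
Step 8: on WHITE (2,5): turn R to W, flip to black, move to (2,4). |black|=8
Step 9: on WHITE (2,4): turn R to N, flip to black, move to (1,4). |black|=9
Step 10: on BLACK (1,4): turn L to W, flip to white, move to (1,3). |black|=8
Step 11: on BLACK (1,3): turn L to S, flip to white, move to (2,3). |black|=7
Step 12: on BLACK (2,3): turn L to E, flip to white, move to (2,4). |black|=6
Step 13: on BLACK (2,4): turn L to N, flip to white, move to (1,4). |black|=5
Step 14: on WHITE (1,4): turn R to E, flip to black, move to (1,5). |black|=6
Step 15: on BLACK (1,5): turn L to N, flip to white, move to (0,5). |black|=5
Step 16: on WHITE (0,5): turn R to E, flip to black, move to (0,6). |black|=6
Step 17: on WHITE (0,6): turn R to S, flip to black, move to (1,6). |black|=7
Step 18: on WHITE (1,6): turn R to W, flip to black, move to (1,5). |black|=8
Step 19: on WHITE (1,5): turn R to N, flip to black, move to (0,5). |black|=9
Step 20: on BLACK (0,5): turn L to W, flip to white, move to (0,4). |black|=8

Answer: 8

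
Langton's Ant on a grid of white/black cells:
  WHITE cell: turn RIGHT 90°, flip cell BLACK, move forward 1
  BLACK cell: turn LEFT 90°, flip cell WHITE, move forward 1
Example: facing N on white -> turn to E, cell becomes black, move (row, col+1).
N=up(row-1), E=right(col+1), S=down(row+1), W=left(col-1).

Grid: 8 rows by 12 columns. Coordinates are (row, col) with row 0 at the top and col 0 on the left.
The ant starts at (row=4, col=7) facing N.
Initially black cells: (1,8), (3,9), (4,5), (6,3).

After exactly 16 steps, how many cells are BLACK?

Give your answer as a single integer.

Answer: 14

Derivation:
Step 1: on WHITE (4,7): turn R to E, flip to black, move to (4,8). |black|=5
Step 2: on WHITE (4,8): turn R to S, flip to black, move to (5,8). |black|=6
Step 3: on WHITE (5,8): turn R to W, flip to black, move to (5,7). |black|=7
Step 4: on WHITE (5,7): turn R to N, flip to black, move to (4,7). |black|=8
Step 5: on BLACK (4,7): turn L to W, flip to white, move to (4,6). |black|=7
Step 6: on WHITE (4,6): turn R to N, flip to black, move to (3,6). |black|=8
Step 7: on WHITE (3,6): turn R to E, flip to black, move to (3,7). |black|=9
Step 8: on WHITE (3,7): turn R to S, flip to black, move to (4,7). |black|=10
Step 9: on WHITE (4,7): turn R to W, flip to black, move to (4,6). |black|=11
Step 10: on BLACK (4,6): turn L to S, flip to white, move to (5,6). |black|=10
Step 11: on WHITE (5,6): turn R to W, flip to black, move to (5,5). |black|=11
Step 12: on WHITE (5,5): turn R to N, flip to black, move to (4,5). |black|=12
Step 13: on BLACK (4,5): turn L to W, flip to white, move to (4,4). |black|=11
Step 14: on WHITE (4,4): turn R to N, flip to black, move to (3,4). |black|=12
Step 15: on WHITE (3,4): turn R to E, flip to black, move to (3,5). |black|=13
Step 16: on WHITE (3,5): turn R to S, flip to black, move to (4,5). |black|=14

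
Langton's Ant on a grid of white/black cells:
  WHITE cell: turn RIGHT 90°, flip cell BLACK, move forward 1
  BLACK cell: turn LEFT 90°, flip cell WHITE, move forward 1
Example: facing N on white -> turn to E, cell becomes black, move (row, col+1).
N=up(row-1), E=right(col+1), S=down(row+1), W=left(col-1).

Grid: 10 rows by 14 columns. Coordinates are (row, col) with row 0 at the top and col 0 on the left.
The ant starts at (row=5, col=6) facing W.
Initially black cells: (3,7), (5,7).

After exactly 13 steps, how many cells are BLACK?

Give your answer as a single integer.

Step 1: on WHITE (5,6): turn R to N, flip to black, move to (4,6). |black|=3
Step 2: on WHITE (4,6): turn R to E, flip to black, move to (4,7). |black|=4
Step 3: on WHITE (4,7): turn R to S, flip to black, move to (5,7). |black|=5
Step 4: on BLACK (5,7): turn L to E, flip to white, move to (5,8). |black|=4
Step 5: on WHITE (5,8): turn R to S, flip to black, move to (6,8). |black|=5
Step 6: on WHITE (6,8): turn R to W, flip to black, move to (6,7). |black|=6
Step 7: on WHITE (6,7): turn R to N, flip to black, move to (5,7). |black|=7
Step 8: on WHITE (5,7): turn R to E, flip to black, move to (5,8). |black|=8
Step 9: on BLACK (5,8): turn L to N, flip to white, move to (4,8). |black|=7
Step 10: on WHITE (4,8): turn R to E, flip to black, move to (4,9). |black|=8
Step 11: on WHITE (4,9): turn R to S, flip to black, move to (5,9). |black|=9
Step 12: on WHITE (5,9): turn R to W, flip to black, move to (5,8). |black|=10
Step 13: on WHITE (5,8): turn R to N, flip to black, move to (4,8). |black|=11

Answer: 11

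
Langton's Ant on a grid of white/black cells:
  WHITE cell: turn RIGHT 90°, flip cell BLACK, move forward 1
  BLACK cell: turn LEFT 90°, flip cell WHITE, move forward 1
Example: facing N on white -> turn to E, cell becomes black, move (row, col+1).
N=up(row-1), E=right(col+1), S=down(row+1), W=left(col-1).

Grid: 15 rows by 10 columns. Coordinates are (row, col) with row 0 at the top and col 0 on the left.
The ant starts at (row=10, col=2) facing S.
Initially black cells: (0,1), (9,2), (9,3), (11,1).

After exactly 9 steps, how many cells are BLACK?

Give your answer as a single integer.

Answer: 9

Derivation:
Step 1: on WHITE (10,2): turn R to W, flip to black, move to (10,1). |black|=5
Step 2: on WHITE (10,1): turn R to N, flip to black, move to (9,1). |black|=6
Step 3: on WHITE (9,1): turn R to E, flip to black, move to (9,2). |black|=7
Step 4: on BLACK (9,2): turn L to N, flip to white, move to (8,2). |black|=6
Step 5: on WHITE (8,2): turn R to E, flip to black, move to (8,3). |black|=7
Step 6: on WHITE (8,3): turn R to S, flip to black, move to (9,3). |black|=8
Step 7: on BLACK (9,3): turn L to E, flip to white, move to (9,4). |black|=7
Step 8: on WHITE (9,4): turn R to S, flip to black, move to (10,4). |black|=8
Step 9: on WHITE (10,4): turn R to W, flip to black, move to (10,3). |black|=9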